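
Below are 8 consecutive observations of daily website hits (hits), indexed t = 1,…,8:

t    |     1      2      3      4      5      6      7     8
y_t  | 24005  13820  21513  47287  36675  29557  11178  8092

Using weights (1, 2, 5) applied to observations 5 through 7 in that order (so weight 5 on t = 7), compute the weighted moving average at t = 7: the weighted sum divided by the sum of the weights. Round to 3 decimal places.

18959.875

Weighted sum: 1·36675 + 2·29557 + 5·11178 = 36675 + 59114 + 55890 = 151679
Weight total: 1 + 2 + 5 = 8
WMA = 151679 / 8 = 18959.875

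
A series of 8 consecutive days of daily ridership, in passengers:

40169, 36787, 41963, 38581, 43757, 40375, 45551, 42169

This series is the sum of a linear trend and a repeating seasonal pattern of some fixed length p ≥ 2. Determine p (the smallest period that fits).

2

First differences y_{t+1} − y_t: -3382, 5176, -3382, 5176, -3382, 5176, …
The difference pattern repeats every 2 terms and not for any smaller step, so p = 2.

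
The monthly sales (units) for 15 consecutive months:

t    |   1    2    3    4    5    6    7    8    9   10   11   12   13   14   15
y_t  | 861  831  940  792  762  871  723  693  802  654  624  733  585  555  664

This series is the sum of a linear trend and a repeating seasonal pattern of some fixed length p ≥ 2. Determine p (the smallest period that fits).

First differences y_{t+1} − y_t: -30, 109, -148, -30, 109, -148, -30, 109, …
The difference pattern repeats every 3 terms and not for any smaller step, so p = 3.

3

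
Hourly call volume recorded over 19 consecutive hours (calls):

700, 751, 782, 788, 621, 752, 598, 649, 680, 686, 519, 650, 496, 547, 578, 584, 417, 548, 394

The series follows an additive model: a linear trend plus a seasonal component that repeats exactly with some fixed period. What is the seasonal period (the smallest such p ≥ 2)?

6

First differences y_{t+1} − y_t: 51, 31, 6, -167, 131, -154, 51, 31, 6, -167, 131, -154, 51, 31, …
The difference pattern repeats every 6 terms and not for any smaller step, so p = 6.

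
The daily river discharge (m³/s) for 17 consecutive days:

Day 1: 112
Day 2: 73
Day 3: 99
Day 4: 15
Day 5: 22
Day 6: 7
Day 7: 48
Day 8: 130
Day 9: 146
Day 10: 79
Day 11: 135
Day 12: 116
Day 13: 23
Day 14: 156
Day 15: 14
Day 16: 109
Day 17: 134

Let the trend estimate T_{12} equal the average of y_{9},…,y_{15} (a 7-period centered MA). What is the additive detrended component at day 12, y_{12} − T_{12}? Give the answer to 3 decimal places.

20.429

Trend T_12 = (146 + 79 + 135 + 116 + 23 + 156 + 14) / 7 = 669/7 = 95.57143
Detrended value: 116 − 95.57143 = 20.429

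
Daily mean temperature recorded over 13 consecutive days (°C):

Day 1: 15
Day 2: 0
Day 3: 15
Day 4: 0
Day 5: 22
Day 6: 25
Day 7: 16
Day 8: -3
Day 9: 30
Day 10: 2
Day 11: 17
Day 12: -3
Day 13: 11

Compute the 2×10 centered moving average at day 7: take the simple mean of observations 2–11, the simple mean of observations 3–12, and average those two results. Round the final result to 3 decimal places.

12.250

Sum over 2–11: 0 + 15 + 0 + 22 + 25 + 16 + (-3) + 30 + 2 + 17 = 124
Sum over 3–12: 15 + 0 + 22 + 25 + 16 + (-3) + 30 + 2 + 17 + (-3) = 121
CMA at t=7 = (124 + 121) / (2·10) = 245 / 20 = 12.250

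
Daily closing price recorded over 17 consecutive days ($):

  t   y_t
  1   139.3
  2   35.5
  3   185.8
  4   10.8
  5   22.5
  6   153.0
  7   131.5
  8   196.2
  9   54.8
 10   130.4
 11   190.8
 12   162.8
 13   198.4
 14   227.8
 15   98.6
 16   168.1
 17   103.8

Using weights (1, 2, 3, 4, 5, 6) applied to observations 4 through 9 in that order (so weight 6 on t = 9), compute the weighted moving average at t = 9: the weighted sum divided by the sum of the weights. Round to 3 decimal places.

111.933

Weighted sum: 1·10.8 + 2·22.5 + 3·153.0 + 4·131.5 + 5·196.2 + 6·54.8 = 10.8 + 45.0 + 459.0 + 526.0 + 981.0 + 328.8 = 2350.6
Weight total: 1 + 2 + 3 + 4 + 5 + 6 = 21
WMA = 2350.6 / 21 = 111.933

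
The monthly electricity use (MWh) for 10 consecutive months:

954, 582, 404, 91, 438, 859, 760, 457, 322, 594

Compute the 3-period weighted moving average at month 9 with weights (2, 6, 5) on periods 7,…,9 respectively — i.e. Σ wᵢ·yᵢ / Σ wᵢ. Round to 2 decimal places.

Weighted sum: 2·760 + 6·457 + 5·322 = 1520 + 2742 + 1610 = 5872
Weight total: 2 + 6 + 5 = 13
WMA = 5872 / 13 = 451.69

451.69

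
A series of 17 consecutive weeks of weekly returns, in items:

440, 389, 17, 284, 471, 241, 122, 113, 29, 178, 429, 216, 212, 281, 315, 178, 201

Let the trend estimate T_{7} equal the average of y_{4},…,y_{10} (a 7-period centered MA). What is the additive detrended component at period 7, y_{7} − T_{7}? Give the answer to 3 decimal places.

-83.429

Trend T_7 = (284 + 471 + 241 + 122 + 113 + 29 + 178) / 7 = 1438/7 = 205.42857
Detrended value: 122 − 205.42857 = -83.429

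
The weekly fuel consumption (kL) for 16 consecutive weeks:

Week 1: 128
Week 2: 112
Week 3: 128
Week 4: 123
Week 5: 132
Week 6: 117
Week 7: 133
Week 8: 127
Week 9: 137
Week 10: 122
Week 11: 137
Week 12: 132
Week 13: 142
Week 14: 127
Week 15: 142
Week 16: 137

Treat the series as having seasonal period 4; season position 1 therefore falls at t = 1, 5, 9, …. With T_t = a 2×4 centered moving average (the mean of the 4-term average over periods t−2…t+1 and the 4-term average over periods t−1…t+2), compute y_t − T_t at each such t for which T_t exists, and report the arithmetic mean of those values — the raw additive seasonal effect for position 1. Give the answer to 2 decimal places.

6.67

Season position 1 occurs at t = 5, 9, 13 (where T_t is defined).
t=5: T_5 = 125.6250; y_5 − T_5 = 132 − 125.6250 = 6.3750
t=9: T_9 = 130.2500; y_9 − T_9 = 137 − 130.2500 = 6.7500
t=13: T_13 = 135.1250; y_13 − T_13 = 142 − 135.1250 = 6.8750
Mean deviation: (6.3750 + 6.7500 + 6.8750) / 3 = 6.67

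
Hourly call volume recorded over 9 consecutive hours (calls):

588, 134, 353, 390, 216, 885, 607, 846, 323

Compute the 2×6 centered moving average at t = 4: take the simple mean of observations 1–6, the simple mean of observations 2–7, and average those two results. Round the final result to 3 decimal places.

Sum over 1–6: 588 + 134 + 353 + 390 + 216 + 885 = 2566
Sum over 2–7: 134 + 353 + 390 + 216 + 885 + 607 = 2585
CMA at t=4 = (2566 + 2585) / (2·6) = 5151 / 12 = 429.250

429.250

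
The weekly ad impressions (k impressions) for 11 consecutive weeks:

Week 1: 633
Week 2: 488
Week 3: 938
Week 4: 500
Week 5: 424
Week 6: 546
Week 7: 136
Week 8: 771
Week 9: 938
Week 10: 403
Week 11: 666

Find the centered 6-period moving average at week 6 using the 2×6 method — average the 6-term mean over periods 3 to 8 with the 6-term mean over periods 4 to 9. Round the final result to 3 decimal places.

Sum over 3–8: 938 + 500 + 424 + 546 + 136 + 771 = 3315
Sum over 4–9: 500 + 424 + 546 + 136 + 771 + 938 = 3315
CMA at t=6 = (3315 + 3315) / (2·6) = 6630 / 12 = 552.500

552.500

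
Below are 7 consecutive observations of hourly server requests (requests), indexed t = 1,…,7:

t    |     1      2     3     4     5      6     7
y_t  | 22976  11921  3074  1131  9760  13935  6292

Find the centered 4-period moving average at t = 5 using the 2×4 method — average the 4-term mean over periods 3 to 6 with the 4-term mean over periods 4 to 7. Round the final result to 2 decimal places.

7377.25

Sum over 3–6: 3074 + 1131 + 9760 + 13935 = 27900
Sum over 4–7: 1131 + 9760 + 13935 + 6292 = 31118
CMA at t=5 = (27900 + 31118) / (2·4) = 59018 / 8 = 7377.25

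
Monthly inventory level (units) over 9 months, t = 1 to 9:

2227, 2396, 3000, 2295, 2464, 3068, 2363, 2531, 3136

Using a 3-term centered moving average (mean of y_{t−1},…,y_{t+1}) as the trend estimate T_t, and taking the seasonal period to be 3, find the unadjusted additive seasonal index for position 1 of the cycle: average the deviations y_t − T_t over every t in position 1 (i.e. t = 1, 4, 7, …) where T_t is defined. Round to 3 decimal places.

-291.167

Season position 1 occurs at t = 4, 7 (where T_t is defined).
t=4: T_4 = 2586.33333; y_4 − T_4 = 2295 − 2586.33333 = -291.33333
t=7: T_7 = 2654.00000; y_7 − T_7 = 2363 − 2654.00000 = -291.00000
Mean deviation: (-291.33333 + -291.00000) / 2 = -291.167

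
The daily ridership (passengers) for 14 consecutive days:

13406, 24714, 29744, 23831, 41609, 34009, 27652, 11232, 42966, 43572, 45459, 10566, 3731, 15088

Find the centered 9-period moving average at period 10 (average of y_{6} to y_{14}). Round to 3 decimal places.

26030.556

Sum of periods 6–14: 34009 + 27652 + 11232 + 42966 + 43572 + 45459 + 10566 + 3731 + 15088 = 234275
Divide by 9: 234275 / 9 = 26030.556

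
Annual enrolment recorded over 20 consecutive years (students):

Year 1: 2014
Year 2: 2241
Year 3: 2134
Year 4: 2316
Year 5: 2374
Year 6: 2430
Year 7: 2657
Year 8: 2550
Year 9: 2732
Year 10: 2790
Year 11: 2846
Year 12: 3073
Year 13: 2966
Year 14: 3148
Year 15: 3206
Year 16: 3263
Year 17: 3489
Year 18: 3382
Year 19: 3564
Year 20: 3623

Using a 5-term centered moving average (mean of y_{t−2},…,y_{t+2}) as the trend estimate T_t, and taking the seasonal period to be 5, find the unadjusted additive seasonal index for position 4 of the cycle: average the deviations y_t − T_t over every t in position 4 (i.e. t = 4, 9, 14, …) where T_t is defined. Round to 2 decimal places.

Season position 4 occurs at t = 4, 9, 14 (where T_t is defined).
t=4: T_4 = 2299.0000; y_4 − T_4 = 2316 − 2299.0000 = 17.0000
t=9: T_9 = 2715.0000; y_9 − T_9 = 2732 − 2715.0000 = 17.0000
t=14: T_14 = 3131.2000; y_14 − T_14 = 3148 − 3131.2000 = 16.8000
Mean deviation: (17.0000 + 17.0000 + 16.8000) / 3 = 16.93

16.93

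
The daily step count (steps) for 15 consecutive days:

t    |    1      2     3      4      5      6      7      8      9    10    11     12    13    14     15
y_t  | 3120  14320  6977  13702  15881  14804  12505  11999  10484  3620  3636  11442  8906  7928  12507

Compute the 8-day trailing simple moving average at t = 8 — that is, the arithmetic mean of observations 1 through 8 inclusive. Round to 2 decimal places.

11663.50

Sum of periods 1–8: 3120 + 14320 + 6977 + 13702 + 15881 + 14804 + 12505 + 11999 = 93308
Divide by 8: 93308 / 8 = 11663.50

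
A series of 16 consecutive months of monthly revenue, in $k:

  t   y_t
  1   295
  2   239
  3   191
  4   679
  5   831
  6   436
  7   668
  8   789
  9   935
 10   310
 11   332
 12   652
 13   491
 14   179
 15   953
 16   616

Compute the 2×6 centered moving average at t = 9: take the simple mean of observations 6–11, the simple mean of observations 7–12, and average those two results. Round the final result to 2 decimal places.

Sum over 6–11: 436 + 668 + 789 + 935 + 310 + 332 = 3470
Sum over 7–12: 668 + 789 + 935 + 310 + 332 + 652 = 3686
CMA at t=9 = (3470 + 3686) / (2·6) = 7156 / 12 = 596.33

596.33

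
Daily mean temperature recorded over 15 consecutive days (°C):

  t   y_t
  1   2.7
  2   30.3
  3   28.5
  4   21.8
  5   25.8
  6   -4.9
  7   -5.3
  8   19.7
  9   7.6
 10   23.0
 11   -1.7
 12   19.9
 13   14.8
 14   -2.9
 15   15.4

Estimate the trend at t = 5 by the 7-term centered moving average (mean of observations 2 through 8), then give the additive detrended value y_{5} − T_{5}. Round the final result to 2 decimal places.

Trend T_5 = (30.3 + 28.5 + 21.8 + 25.8 + (-4.9) + (-5.3) + 19.7) / 7 = 115.9/7 = 16.5571
Detrended value: 25.8 − 16.5571 = 9.24

9.24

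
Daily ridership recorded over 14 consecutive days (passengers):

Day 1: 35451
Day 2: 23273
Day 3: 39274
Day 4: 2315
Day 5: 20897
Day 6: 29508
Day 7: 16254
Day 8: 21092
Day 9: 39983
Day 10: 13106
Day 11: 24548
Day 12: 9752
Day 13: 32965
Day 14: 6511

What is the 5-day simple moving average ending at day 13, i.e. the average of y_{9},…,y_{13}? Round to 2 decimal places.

24070.80

Sum of periods 9–13: 39983 + 13106 + 24548 + 9752 + 32965 = 120354
Divide by 5: 120354 / 5 = 24070.80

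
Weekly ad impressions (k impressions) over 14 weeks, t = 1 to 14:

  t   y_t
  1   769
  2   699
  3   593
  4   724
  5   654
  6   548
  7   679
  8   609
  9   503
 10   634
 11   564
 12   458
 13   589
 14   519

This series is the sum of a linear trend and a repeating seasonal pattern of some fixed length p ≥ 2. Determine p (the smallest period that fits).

First differences y_{t+1} − y_t: -70, -106, 131, -70, -106, 131, -70, -106, …
The difference pattern repeats every 3 terms and not for any smaller step, so p = 3.

3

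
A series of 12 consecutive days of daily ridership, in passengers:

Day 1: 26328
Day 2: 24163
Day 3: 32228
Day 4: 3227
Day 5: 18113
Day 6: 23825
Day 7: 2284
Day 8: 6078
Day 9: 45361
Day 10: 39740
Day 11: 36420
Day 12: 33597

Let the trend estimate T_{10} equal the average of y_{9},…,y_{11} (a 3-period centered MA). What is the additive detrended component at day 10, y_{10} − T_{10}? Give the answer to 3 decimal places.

-767.000

Trend T_10 = (45361 + 39740 + 36420) / 3 = 121521/3 = 40507.00000
Detrended value: 39740 − 40507.00000 = -767.000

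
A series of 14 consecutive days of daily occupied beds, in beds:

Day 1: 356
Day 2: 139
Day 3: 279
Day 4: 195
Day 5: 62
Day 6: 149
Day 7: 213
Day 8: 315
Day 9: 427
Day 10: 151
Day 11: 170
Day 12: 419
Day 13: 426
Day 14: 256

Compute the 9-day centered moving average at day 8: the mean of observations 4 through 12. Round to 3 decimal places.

233.444

Sum of periods 4–12: 195 + 62 + 149 + 213 + 315 + 427 + 151 + 170 + 419 = 2101
Divide by 9: 2101 / 9 = 233.444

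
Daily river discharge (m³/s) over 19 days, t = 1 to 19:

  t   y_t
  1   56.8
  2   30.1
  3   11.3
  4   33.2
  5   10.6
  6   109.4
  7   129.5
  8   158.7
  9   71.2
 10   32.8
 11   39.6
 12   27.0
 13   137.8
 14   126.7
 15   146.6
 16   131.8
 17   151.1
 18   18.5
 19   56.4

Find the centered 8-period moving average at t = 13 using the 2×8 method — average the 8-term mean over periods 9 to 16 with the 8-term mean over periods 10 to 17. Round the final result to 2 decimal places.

Sum over 9–16: 71.2 + 32.8 + 39.6 + 27.0 + 137.8 + 126.7 + 146.6 + 131.8 = 713.5
Sum over 10–17: 32.8 + 39.6 + 27.0 + 137.8 + 126.7 + 146.6 + 131.8 + 151.1 = 793.4
CMA at t=13 = (713.5 + 793.4) / (2·8) = 1506.9 / 16 = 94.18

94.18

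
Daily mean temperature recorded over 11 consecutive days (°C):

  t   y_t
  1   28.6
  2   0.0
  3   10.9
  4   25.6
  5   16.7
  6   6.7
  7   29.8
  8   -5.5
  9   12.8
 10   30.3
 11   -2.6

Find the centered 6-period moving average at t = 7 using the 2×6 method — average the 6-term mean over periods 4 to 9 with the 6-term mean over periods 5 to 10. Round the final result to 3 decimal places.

Sum over 4–9: 25.6 + 16.7 + 6.7 + 29.8 + (-5.5) + 12.8 = 86.1
Sum over 5–10: 16.7 + 6.7 + 29.8 + (-5.5) + 12.8 + 30.3 = 90.8
CMA at t=7 = (86.1 + 90.8) / (2·6) = 176.9 / 12 = 14.742

14.742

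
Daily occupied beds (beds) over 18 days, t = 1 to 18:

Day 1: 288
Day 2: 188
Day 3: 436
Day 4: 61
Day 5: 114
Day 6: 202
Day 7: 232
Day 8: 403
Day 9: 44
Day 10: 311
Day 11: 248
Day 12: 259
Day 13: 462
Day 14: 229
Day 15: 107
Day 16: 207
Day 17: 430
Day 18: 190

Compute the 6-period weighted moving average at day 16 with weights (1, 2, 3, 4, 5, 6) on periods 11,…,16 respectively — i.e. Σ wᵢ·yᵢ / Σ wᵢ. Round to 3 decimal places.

230.714

Weighted sum: 1·248 + 2·259 + 3·462 + 4·229 + 5·107 + 6·207 = 248 + 518 + 1386 + 916 + 535 + 1242 = 4845
Weight total: 1 + 2 + 3 + 4 + 5 + 6 = 21
WMA = 4845 / 21 = 230.714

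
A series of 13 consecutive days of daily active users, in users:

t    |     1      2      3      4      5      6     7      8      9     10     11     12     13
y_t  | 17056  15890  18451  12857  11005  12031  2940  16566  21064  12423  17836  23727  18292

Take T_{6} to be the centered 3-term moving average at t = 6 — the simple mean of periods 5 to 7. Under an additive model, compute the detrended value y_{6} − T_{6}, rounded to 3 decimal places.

Trend T_6 = (11005 + 12031 + 2940) / 3 = 25976/3 = 8658.66667
Detrended value: 12031 − 8658.66667 = 3372.333

3372.333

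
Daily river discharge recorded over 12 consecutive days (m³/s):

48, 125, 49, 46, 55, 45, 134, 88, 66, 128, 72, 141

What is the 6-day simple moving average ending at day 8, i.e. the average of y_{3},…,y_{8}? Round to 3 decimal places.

Sum of periods 3–8: 49 + 46 + 55 + 45 + 134 + 88 = 417
Divide by 6: 417 / 6 = 69.500

69.500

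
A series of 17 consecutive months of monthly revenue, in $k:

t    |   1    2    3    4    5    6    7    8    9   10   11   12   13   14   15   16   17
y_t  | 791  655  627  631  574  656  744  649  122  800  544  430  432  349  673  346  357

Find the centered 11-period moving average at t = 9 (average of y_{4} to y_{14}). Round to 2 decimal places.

Sum of periods 4–14: 631 + 574 + 656 + 744 + 649 + 122 + 800 + 544 + 430 + 432 + 349 = 5931
Divide by 11: 5931 / 11 = 539.18

539.18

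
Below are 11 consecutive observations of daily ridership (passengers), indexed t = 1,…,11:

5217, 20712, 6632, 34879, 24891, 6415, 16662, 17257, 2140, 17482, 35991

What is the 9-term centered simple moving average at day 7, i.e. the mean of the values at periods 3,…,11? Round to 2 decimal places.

18038.78

Sum of periods 3–11: 6632 + 34879 + 24891 + 6415 + 16662 + 17257 + 2140 + 17482 + 35991 = 162349
Divide by 9: 162349 / 9 = 18038.78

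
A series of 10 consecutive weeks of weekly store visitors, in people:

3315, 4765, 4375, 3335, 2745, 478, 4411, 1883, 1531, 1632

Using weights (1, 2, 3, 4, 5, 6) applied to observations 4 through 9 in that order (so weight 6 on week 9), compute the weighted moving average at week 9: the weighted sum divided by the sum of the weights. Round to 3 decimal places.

2214.476

Weighted sum: 1·3335 + 2·2745 + 3·478 + 4·4411 + 5·1883 + 6·1531 = 3335 + 5490 + 1434 + 17644 + 9415 + 9186 = 46504
Weight total: 1 + 2 + 3 + 4 + 5 + 6 = 21
WMA = 46504 / 21 = 2214.476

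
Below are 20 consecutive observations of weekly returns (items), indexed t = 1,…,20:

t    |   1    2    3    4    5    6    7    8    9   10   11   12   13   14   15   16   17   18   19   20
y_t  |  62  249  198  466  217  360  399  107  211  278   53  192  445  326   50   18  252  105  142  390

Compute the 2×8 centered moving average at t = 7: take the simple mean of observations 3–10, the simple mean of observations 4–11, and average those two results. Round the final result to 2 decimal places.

Sum over 3–10: 198 + 466 + 217 + 360 + 399 + 107 + 211 + 278 = 2236
Sum over 4–11: 466 + 217 + 360 + 399 + 107 + 211 + 278 + 53 = 2091
CMA at t=7 = (2236 + 2091) / (2·8) = 4327 / 16 = 270.44

270.44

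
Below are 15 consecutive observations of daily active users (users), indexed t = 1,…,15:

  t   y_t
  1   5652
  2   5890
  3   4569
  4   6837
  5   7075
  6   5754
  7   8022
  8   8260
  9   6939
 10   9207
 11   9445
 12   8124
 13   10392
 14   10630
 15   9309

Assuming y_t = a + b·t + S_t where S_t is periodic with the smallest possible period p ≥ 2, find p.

First differences y_{t+1} − y_t: 238, -1321, 2268, 238, -1321, 2268, 238, -1321, …
The difference pattern repeats every 3 terms and not for any smaller step, so p = 3.

3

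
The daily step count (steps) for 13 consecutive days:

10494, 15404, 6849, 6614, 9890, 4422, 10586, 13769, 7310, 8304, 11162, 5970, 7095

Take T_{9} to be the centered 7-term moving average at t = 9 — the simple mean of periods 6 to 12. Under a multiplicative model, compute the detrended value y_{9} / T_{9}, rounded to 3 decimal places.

0.832

Trend T_9 = (4422 + 10586 + 13769 + 7310 + 8304 + 11162 + 5970) / 7 = 61523/7 = 8789.00000
Ratio to trend: 7310 / 8789.00000 = 0.832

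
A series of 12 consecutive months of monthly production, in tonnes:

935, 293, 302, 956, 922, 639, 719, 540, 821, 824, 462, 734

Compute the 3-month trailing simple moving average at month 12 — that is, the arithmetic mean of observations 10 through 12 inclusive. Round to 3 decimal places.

Sum of periods 10–12: 824 + 462 + 734 = 2020
Divide by 3: 2020 / 3 = 673.333

673.333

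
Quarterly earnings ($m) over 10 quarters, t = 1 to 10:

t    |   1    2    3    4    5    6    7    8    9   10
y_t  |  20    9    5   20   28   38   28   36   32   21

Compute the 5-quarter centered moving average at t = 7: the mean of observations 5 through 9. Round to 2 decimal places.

Sum of periods 5–9: 28 + 38 + 28 + 36 + 32 = 162
Divide by 5: 162 / 5 = 32.40

32.40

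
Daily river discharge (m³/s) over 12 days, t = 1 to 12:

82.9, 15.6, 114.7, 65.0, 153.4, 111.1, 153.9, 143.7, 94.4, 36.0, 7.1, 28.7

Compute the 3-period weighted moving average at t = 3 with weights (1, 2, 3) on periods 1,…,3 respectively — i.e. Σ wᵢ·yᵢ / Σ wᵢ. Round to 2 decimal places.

76.37

Weighted sum: 1·82.9 + 2·15.6 + 3·114.7 = 82.9 + 31.2 + 344.1 = 458.2
Weight total: 1 + 2 + 3 = 6
WMA = 458.2 / 6 = 76.37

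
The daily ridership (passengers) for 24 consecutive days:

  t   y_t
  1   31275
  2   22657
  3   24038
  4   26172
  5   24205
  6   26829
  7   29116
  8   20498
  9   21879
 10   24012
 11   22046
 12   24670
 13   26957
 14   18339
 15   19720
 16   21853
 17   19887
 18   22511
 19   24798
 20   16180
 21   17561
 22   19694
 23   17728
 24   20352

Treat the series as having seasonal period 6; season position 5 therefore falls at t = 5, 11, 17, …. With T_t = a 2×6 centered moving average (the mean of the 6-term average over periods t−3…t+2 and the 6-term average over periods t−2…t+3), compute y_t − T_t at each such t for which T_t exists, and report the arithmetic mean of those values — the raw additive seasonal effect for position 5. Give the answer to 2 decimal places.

Season position 5 occurs at t = 5, 11, 17 (where T_t is defined).
t=5: T_5 = 25322.9167; y_5 − T_5 = 24205 − 25322.9167 = -1117.9167
t=11: T_11 = 23163.7500; y_11 − T_11 = 22046 − 23163.7500 = -1117.7500
t=17: T_17 = 21004.7500; y_17 − T_17 = 19887 − 21004.7500 = -1117.7500
Mean deviation: (-1117.9167 + -1117.7500 + -1117.7500) / 3 = -1117.81

-1117.81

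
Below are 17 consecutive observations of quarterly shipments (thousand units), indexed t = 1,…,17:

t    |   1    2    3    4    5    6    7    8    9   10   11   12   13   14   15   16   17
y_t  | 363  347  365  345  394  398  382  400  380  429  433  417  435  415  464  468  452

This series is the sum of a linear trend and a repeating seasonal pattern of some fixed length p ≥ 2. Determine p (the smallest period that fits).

First differences y_{t+1} − y_t: -16, 18, -20, 49, 4, -16, 18, -20, 49, 4, -16, 18, …
The difference pattern repeats every 5 terms and not for any smaller step, so p = 5.

5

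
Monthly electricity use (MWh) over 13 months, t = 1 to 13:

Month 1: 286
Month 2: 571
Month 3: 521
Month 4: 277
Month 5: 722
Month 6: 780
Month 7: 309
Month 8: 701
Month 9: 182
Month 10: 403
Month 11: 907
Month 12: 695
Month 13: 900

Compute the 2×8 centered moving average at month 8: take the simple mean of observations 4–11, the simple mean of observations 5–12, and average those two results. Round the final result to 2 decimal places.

561.25

Sum over 4–11: 277 + 722 + 780 + 309 + 701 + 182 + 403 + 907 = 4281
Sum over 5–12: 722 + 780 + 309 + 701 + 182 + 403 + 907 + 695 = 4699
CMA at t=8 = (4281 + 4699) / (2·8) = 8980 / 16 = 561.25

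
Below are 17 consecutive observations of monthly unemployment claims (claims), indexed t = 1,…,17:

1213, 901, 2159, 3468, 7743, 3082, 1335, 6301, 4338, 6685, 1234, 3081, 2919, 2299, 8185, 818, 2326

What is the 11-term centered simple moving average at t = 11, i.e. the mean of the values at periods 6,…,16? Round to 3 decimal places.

Sum of periods 6–16: 3082 + 1335 + 6301 + 4338 + 6685 + 1234 + 3081 + 2919 + 2299 + 8185 + 818 = 40277
Divide by 11: 40277 / 11 = 3661.545

3661.545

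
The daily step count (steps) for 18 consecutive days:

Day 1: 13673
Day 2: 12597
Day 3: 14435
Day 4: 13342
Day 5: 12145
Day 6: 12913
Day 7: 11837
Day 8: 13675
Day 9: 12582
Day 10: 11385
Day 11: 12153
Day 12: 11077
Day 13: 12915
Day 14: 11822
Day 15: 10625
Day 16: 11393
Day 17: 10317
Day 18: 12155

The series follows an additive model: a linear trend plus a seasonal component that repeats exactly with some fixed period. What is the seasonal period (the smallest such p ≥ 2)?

5

First differences y_{t+1} − y_t: -1076, 1838, -1093, -1197, 768, -1076, 1838, -1093, -1197, 768, -1076, 1838, …
The difference pattern repeats every 5 terms and not for any smaller step, so p = 5.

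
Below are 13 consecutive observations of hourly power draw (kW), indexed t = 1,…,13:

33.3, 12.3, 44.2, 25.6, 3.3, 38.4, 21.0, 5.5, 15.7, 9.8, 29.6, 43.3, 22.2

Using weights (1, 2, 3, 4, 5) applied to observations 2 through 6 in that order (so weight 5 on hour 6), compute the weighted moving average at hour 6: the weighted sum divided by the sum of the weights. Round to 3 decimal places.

Weighted sum: 1·12.3 + 2·44.2 + 3·25.6 + 4·3.3 + 5·38.4 = 12.3 + 88.4 + 76.8 + 13.2 + 192.0 = 382.7
Weight total: 1 + 2 + 3 + 4 + 5 = 15
WMA = 382.7 / 15 = 25.513

25.513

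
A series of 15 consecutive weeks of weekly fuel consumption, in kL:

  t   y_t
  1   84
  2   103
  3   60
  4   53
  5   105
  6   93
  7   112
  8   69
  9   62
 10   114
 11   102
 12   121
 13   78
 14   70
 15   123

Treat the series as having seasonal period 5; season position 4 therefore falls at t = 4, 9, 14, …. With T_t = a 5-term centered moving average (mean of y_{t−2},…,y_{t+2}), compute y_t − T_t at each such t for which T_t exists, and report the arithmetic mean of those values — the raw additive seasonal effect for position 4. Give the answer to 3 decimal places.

-29.800

Season position 4 occurs at t = 4, 9 (where T_t is defined).
t=4: T_4 = 82.80000; y_4 − T_4 = 53 − 82.80000 = -29.80000
t=9: T_9 = 91.80000; y_9 − T_9 = 62 − 91.80000 = -29.80000
Mean deviation: (-29.80000 + -29.80000) / 2 = -29.800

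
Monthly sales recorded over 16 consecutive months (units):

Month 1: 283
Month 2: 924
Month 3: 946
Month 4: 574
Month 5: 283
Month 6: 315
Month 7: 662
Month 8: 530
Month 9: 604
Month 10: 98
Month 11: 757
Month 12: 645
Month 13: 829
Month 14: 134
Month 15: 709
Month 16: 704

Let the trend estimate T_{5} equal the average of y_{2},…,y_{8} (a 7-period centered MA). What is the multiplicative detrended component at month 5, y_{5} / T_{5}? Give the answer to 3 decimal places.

Trend T_5 = (924 + 946 + 574 + 283 + 315 + 662 + 530) / 7 = 4234/7 = 604.85714
Ratio to trend: 283 / 604.85714 = 0.468

0.468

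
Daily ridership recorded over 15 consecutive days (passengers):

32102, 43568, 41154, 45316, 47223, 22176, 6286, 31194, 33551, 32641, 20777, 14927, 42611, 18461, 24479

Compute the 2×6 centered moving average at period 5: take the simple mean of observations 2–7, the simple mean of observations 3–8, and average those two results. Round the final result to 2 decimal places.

33256.00

Sum over 2–7: 43568 + 41154 + 45316 + 47223 + 22176 + 6286 = 205723
Sum over 3–8: 41154 + 45316 + 47223 + 22176 + 6286 + 31194 = 193349
CMA at t=5 = (205723 + 193349) / (2·6) = 399072 / 12 = 33256.00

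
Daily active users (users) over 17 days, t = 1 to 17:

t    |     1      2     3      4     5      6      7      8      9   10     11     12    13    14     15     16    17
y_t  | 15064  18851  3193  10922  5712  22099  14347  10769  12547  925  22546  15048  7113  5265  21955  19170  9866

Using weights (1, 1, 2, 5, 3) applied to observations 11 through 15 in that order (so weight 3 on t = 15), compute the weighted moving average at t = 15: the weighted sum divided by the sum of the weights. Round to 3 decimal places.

Weighted sum: 1·22546 + 1·15048 + 2·7113 + 5·5265 + 3·21955 = 22546 + 15048 + 14226 + 26325 + 65865 = 144010
Weight total: 1 + 1 + 2 + 5 + 3 = 12
WMA = 144010 / 12 = 12000.833

12000.833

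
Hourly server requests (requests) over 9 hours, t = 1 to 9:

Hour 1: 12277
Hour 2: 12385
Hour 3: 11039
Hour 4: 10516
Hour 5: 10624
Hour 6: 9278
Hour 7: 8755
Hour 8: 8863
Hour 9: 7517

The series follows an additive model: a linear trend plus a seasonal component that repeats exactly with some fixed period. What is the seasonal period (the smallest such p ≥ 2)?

First differences y_{t+1} − y_t: 108, -1346, -523, 108, -1346, -523, 108, -1346, …
The difference pattern repeats every 3 terms and not for any smaller step, so p = 3.

3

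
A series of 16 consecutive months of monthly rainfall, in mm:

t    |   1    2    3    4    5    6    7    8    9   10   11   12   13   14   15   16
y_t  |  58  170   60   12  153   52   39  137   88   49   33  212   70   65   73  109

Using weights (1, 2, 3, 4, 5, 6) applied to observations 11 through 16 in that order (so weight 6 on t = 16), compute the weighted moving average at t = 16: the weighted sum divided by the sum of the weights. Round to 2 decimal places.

Weighted sum: 1·33 + 2·212 + 3·70 + 4·65 + 5·73 + 6·109 = 33 + 424 + 210 + 260 + 365 + 654 = 1946
Weight total: 1 + 2 + 3 + 4 + 5 + 6 = 21
WMA = 1946 / 21 = 92.67

92.67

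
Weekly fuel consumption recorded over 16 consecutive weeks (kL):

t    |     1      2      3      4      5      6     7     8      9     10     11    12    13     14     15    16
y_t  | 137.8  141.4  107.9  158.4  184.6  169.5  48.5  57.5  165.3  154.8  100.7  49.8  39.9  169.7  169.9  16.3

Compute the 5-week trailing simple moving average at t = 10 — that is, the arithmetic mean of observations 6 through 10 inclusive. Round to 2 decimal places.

119.12

Sum of periods 6–10: 169.5 + 48.5 + 57.5 + 165.3 + 154.8 = 595.6
Divide by 5: 595.6 / 5 = 119.12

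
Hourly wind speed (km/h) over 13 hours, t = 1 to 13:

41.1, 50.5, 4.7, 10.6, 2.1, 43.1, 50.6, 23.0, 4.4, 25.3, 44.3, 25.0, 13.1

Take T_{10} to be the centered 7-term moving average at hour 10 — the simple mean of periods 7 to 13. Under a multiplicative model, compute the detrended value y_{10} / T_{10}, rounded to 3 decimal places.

Trend T_10 = (50.6 + 23.0 + 4.4 + 25.3 + 44.3 + 25.0 + 13.1) / 7 = 185.7/7 = 26.52857
Ratio to trend: 25.3 / 26.52857 = 0.954

0.954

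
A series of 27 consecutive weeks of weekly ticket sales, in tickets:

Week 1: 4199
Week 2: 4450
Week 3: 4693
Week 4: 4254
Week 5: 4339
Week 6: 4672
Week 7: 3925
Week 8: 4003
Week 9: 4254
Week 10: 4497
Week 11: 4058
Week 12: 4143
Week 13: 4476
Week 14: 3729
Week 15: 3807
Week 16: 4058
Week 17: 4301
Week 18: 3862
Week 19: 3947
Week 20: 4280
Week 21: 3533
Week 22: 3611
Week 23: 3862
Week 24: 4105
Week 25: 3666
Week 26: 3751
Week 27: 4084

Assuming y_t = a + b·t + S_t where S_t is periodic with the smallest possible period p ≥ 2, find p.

First differences y_{t+1} − y_t: 251, 243, -439, 85, 333, -747, 78, 251, 243, -439, 85, 333, -747, 78, 251, 243, …
The difference pattern repeats every 7 terms and not for any smaller step, so p = 7.

7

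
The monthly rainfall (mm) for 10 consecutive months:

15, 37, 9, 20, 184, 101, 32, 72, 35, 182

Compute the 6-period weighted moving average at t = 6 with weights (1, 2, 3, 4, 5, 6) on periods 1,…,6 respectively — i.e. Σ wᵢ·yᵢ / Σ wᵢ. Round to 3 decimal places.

82.000

Weighted sum: 1·15 + 2·37 + 3·9 + 4·20 + 5·184 + 6·101 = 15 + 74 + 27 + 80 + 920 + 606 = 1722
Weight total: 1 + 2 + 3 + 4 + 5 + 6 = 21
WMA = 1722 / 21 = 82.000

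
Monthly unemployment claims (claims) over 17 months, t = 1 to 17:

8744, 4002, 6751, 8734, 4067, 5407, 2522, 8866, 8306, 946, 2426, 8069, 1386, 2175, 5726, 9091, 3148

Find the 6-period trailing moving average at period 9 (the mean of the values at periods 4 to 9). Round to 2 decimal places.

Sum of periods 4–9: 8734 + 4067 + 5407 + 2522 + 8866 + 8306 = 37902
Divide by 6: 37902 / 6 = 6317.00

6317.00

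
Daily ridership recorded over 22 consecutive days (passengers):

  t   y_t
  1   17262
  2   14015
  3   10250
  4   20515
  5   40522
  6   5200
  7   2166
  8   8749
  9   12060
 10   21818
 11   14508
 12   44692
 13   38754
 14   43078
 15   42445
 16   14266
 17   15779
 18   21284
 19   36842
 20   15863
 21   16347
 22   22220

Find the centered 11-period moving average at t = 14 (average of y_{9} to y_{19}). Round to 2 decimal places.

27775.09

Sum of periods 9–19: 12060 + 21818 + 14508 + 44692 + 38754 + 43078 + 42445 + 14266 + 15779 + 21284 + 36842 = 305526
Divide by 11: 305526 / 11 = 27775.09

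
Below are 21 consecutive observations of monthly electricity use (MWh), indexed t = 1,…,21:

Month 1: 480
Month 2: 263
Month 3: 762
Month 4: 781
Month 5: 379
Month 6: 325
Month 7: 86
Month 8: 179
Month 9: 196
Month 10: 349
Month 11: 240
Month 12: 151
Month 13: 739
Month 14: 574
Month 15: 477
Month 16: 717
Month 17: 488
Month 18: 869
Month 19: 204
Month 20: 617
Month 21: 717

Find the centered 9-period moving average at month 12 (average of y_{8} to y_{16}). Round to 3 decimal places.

Sum of periods 8–16: 179 + 196 + 349 + 240 + 151 + 739 + 574 + 477 + 717 = 3622
Divide by 9: 3622 / 9 = 402.444

402.444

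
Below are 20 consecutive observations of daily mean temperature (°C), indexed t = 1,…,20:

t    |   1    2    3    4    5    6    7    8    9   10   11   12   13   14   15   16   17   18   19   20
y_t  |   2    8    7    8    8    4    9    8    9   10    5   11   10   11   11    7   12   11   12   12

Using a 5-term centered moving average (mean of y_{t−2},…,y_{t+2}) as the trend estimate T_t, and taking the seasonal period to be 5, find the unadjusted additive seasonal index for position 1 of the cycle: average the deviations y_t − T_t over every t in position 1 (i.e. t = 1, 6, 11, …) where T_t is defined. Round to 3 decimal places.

-3.600

Season position 1 occurs at t = 6, 11, 16 (where T_t is defined).
t=6: T_6 = 7.40000; y_6 − T_6 = 4 − 7.40000 = -3.40000
t=11: T_11 = 9.00000; y_11 − T_11 = 5 − 9.00000 = -4.00000
t=16: T_16 = 10.40000; y_16 − T_16 = 7 − 10.40000 = -3.40000
Mean deviation: (-3.40000 + -4.00000 + -3.40000) / 3 = -3.600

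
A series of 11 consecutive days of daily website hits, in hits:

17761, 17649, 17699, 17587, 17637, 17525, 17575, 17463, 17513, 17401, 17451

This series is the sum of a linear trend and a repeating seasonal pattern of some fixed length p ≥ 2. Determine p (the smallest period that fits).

First differences y_{t+1} − y_t: -112, 50, -112, 50, -112, 50, …
The difference pattern repeats every 2 terms and not for any smaller step, so p = 2.

2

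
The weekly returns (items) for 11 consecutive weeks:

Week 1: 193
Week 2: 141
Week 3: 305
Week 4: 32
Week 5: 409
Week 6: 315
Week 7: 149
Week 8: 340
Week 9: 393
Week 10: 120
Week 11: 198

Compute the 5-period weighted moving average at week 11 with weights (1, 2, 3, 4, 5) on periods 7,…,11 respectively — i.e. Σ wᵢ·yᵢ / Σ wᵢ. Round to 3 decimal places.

Weighted sum: 1·149 + 2·340 + 3·393 + 4·120 + 5·198 = 149 + 680 + 1179 + 480 + 990 = 3478
Weight total: 1 + 2 + 3 + 4 + 5 = 15
WMA = 3478 / 15 = 231.867

231.867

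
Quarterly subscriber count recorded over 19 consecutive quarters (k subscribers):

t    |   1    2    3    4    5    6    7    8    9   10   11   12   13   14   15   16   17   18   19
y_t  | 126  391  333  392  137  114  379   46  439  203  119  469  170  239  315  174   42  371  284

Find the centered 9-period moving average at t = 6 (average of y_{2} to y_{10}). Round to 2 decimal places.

270.44

Sum of periods 2–10: 391 + 333 + 392 + 137 + 114 + 379 + 46 + 439 + 203 = 2434
Divide by 9: 2434 / 9 = 270.44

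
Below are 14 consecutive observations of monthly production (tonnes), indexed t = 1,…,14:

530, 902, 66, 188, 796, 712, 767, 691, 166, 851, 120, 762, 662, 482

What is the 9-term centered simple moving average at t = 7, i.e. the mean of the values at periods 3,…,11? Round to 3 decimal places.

484.111

Sum of periods 3–11: 66 + 188 + 796 + 712 + 767 + 691 + 166 + 851 + 120 = 4357
Divide by 9: 4357 / 9 = 484.111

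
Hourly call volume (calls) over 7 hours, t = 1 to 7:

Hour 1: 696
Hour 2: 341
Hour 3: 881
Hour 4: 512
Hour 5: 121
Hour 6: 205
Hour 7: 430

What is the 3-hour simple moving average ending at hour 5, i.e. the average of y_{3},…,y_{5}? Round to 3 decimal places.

Sum of periods 3–5: 881 + 512 + 121 = 1514
Divide by 3: 1514 / 3 = 504.667

504.667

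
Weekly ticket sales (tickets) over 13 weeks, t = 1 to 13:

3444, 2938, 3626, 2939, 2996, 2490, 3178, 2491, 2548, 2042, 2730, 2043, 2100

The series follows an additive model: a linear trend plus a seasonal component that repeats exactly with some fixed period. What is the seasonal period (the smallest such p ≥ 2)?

4

First differences y_{t+1} − y_t: -506, 688, -687, 57, -506, 688, -687, 57, -506, 688, …
The difference pattern repeats every 4 terms and not for any smaller step, so p = 4.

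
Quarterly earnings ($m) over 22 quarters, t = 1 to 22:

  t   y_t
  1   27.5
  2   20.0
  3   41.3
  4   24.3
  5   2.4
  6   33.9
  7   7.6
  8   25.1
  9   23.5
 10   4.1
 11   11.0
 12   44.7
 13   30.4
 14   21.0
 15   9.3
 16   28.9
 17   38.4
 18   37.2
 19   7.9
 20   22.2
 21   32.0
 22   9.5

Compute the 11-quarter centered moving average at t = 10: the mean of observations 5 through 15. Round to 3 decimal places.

19.364

Sum of periods 5–15: 2.4 + 33.9 + 7.6 + 25.1 + 23.5 + 4.1 + 11.0 + 44.7 + 30.4 + 21.0 + 9.3 = 213.0
Divide by 11: 213.0 / 11 = 19.364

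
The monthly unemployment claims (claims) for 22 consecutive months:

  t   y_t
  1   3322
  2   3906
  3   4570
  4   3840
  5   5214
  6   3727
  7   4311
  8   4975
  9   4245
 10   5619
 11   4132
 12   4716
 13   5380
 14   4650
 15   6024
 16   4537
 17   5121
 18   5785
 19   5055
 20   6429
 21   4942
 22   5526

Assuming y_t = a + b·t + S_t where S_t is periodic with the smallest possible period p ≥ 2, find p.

5

First differences y_{t+1} − y_t: 584, 664, -730, 1374, -1487, 584, 664, -730, 1374, -1487, 584, 664, …
The difference pattern repeats every 5 terms and not for any smaller step, so p = 5.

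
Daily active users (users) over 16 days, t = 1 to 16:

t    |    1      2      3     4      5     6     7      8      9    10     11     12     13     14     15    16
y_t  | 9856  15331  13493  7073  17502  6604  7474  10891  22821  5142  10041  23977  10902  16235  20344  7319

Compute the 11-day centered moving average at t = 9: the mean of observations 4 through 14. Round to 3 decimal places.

Sum of periods 4–14: 7073 + 17502 + 6604 + 7474 + 10891 + 22821 + 5142 + 10041 + 23977 + 10902 + 16235 = 138662
Divide by 11: 138662 / 11 = 12605.636

12605.636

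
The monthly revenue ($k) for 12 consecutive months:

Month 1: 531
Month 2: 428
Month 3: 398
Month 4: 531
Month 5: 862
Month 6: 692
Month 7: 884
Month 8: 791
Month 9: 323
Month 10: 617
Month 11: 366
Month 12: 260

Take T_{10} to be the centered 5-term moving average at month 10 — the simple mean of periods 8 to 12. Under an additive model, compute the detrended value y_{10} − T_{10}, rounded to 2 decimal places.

Trend T_10 = (791 + 323 + 617 + 366 + 260) / 5 = 2357/5 = 471.4000
Detrended value: 617 − 471.4000 = 145.60

145.60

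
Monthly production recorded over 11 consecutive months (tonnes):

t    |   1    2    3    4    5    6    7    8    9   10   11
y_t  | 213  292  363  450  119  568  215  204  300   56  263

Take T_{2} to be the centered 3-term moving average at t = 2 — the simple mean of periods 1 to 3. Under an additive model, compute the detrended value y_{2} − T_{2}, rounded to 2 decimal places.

Trend T_2 = (213 + 292 + 363) / 3 = 868/3 = 289.3333
Detrended value: 292 − 289.3333 = 2.67

2.67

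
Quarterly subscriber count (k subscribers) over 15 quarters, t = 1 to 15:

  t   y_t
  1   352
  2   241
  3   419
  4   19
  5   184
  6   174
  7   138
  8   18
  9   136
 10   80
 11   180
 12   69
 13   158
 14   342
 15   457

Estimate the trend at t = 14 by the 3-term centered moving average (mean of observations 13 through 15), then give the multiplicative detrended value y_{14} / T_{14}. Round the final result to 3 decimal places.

1.072

Trend T_14 = (158 + 342 + 457) / 3 = 957/3 = 319.00000
Ratio to trend: 342 / 319.00000 = 1.072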